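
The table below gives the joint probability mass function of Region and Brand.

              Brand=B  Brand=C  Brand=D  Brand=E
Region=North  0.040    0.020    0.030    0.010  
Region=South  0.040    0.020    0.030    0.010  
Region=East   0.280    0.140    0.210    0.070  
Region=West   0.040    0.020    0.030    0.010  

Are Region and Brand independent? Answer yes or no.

Every cell satisfies P(Region,Brand) = P(Region)·P(Brand). For instance P(Region=West) = 0.100, P(Brand=D) = 0.300, and 0.100×0.300 = 0.030 matches the joint entry. So Region and Brand are independent.

yes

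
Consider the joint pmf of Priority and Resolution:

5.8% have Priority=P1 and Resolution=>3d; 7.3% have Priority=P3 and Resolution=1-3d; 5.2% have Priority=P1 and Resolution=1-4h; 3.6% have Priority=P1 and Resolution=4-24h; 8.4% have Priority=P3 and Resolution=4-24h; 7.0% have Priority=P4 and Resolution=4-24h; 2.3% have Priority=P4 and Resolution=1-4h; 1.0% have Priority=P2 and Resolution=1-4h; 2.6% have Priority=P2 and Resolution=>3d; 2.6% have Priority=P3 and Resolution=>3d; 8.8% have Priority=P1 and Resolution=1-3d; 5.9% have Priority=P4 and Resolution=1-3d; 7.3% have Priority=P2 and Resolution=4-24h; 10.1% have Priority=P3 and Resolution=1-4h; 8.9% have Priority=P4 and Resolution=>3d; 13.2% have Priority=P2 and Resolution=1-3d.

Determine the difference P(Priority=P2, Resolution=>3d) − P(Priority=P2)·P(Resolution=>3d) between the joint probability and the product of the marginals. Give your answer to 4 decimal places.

-0.0220

P(Priority=P2) = 0.010 + 0.073 + 0.132 + 0.026 = 0.241.
P(Resolution=>3d) = 0.058 + 0.026 + 0.026 + 0.089 = 0.199.
P(Priority=P2, Resolution=>3d) − P(Priority=P2)P(Resolution=>3d) = 0.026 − 0.241×0.199 = -0.0220.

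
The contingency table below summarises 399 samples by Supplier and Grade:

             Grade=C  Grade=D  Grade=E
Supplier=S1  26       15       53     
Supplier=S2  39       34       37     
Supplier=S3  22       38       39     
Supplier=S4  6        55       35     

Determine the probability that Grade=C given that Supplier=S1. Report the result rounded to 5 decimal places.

Total with Supplier=S1: 26 + 15 + 53 = 94.
P(Grade=C | Supplier=S1) = 26/94 = 0.27660.

0.27660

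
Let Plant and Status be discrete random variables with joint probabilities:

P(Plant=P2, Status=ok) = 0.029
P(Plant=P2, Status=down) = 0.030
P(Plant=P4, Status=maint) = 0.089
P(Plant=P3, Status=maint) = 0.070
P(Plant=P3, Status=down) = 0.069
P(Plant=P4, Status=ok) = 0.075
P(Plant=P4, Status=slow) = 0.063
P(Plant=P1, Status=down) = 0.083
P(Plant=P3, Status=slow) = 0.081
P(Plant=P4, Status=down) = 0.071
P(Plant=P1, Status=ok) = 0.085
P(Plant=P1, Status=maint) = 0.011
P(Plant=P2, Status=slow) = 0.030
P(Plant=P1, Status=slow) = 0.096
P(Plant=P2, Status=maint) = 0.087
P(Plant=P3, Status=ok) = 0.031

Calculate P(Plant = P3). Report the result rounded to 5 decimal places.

P(Plant=P3) = 0.031 + 0.081 + 0.069 + 0.070 = 0.251.

0.25100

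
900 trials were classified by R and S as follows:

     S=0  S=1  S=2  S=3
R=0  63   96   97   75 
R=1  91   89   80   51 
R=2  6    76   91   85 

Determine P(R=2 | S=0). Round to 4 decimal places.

0.0375

Total with S=0: 63 + 91 + 6 = 160.
P(R=2 | S=0) = 6/160 = 0.0375.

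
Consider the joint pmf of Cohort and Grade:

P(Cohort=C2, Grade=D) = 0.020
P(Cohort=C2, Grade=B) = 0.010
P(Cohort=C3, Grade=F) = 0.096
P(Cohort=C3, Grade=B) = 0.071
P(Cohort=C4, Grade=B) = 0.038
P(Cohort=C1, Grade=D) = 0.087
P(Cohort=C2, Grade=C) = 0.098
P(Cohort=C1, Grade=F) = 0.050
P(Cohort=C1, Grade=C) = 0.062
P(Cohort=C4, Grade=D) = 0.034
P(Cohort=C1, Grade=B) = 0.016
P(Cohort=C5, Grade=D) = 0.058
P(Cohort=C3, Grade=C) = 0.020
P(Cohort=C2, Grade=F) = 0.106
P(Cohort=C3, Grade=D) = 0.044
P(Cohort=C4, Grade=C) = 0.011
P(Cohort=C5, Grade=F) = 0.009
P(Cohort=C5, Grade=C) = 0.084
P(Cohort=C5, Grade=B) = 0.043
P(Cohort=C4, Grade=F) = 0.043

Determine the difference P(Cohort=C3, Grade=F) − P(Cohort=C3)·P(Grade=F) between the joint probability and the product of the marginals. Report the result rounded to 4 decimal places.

P(Cohort=C3) = 0.071 + 0.020 + 0.044 + 0.096 = 0.231.
P(Grade=F) = 0.050 + 0.106 + 0.096 + 0.043 + 0.009 = 0.304.
P(Cohort=C3, Grade=F) − P(Cohort=C3)P(Grade=F) = 0.096 − 0.231×0.304 = 0.0258.

0.0258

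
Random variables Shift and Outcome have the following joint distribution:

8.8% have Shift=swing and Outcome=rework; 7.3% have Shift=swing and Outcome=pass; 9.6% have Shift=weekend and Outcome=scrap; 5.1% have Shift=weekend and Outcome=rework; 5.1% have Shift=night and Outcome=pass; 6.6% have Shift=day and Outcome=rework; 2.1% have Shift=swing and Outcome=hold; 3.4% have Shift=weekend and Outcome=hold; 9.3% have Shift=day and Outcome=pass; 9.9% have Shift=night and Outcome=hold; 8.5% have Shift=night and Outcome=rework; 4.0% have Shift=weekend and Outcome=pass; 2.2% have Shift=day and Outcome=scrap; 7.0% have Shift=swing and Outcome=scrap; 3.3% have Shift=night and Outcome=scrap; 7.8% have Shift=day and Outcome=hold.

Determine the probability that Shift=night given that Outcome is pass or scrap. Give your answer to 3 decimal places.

0.176

P(Outcome=pass) = 0.093 + 0.073 + 0.051 + 0.040 = 0.257.
P(Outcome=scrap) = 0.022 + 0.070 + 0.033 + 0.096 = 0.221.
P(Outcome ∈ {pass, scrap}) = 0.257 + 0.221 = 0.478; P(Shift=night, Outcome ∈ {pass, scrap}) = 0.051 + 0.033 = 0.084.
P(Shift=night | Outcome ∈ {pass, scrap}) = 0.084/0.478 = 0.176.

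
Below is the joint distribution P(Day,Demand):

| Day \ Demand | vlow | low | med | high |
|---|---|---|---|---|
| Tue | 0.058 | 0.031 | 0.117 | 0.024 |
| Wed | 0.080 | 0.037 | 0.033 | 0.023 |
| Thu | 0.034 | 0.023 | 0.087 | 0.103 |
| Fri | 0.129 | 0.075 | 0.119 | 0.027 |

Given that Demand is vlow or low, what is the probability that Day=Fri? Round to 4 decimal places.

0.4368

P(Demand=vlow) = 0.058 + 0.080 + 0.034 + 0.129 = 0.301.
P(Demand=low) = 0.031 + 0.037 + 0.023 + 0.075 = 0.166.
P(Demand ∈ {vlow, low}) = 0.301 + 0.166 = 0.467; P(Day=Fri, Demand ∈ {vlow, low}) = 0.129 + 0.075 = 0.204.
P(Day=Fri | Demand ∈ {vlow, low}) = 0.204/0.467 = 0.4368.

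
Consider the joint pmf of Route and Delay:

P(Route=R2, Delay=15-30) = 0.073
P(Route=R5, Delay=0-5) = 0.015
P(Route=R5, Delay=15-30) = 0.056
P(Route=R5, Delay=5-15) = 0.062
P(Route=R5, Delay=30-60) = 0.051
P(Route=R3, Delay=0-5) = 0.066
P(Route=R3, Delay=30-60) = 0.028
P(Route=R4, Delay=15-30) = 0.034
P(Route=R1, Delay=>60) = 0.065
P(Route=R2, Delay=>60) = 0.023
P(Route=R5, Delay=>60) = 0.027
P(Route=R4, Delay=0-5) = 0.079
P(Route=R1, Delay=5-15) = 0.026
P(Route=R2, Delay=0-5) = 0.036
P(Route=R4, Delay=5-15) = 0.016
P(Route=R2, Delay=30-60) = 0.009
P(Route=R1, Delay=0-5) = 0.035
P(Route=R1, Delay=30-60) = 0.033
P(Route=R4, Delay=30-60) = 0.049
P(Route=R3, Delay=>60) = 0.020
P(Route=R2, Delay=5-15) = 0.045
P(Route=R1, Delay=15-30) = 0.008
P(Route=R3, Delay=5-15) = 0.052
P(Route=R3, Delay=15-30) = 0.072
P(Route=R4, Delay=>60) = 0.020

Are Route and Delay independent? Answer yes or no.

no

P(Route=R1) = 0.167 and P(Delay=>60) = 0.155, so their product is 0.02589, but P(Route=R1, Delay=>60) = 0.065. Since these differ, Route and Delay are not independent.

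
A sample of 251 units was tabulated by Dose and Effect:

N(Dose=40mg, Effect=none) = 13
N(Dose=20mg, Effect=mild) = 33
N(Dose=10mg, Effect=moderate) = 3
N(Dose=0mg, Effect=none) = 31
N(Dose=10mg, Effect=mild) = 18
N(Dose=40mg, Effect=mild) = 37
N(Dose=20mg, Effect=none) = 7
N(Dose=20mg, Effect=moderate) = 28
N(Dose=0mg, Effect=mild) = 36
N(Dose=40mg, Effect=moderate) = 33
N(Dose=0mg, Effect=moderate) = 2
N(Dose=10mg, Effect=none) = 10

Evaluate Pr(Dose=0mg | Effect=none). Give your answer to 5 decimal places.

0.50820

Total with Effect=none: 31 + 10 + 7 + 13 = 61.
P(Dose=0mg | Effect=none) = 31/61 = 0.50820.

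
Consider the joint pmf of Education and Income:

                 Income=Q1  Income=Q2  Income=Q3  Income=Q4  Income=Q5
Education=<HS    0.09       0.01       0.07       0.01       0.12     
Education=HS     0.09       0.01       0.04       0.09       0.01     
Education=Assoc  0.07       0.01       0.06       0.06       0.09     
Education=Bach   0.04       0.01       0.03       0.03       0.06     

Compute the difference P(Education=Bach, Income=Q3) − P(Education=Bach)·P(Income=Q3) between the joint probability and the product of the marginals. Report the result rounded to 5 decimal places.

-0.00400

P(Education=Bach) = 0.04 + 0.01 + 0.03 + 0.03 + 0.06 = 0.17.
P(Income=Q3) = 0.07 + 0.04 + 0.06 + 0.03 = 0.20.
P(Education=Bach, Income=Q3) − P(Education=Bach)P(Income=Q3) = 0.03 − 0.17×0.20 = -0.00400.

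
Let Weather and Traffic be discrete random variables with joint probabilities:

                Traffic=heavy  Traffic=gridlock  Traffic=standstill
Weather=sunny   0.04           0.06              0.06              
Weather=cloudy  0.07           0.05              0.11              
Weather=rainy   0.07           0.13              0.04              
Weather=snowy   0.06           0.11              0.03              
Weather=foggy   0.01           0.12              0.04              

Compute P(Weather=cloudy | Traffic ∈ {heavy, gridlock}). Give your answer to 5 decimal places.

0.16667

P(Traffic=heavy) = 0.04 + 0.07 + 0.07 + 0.06 + 0.01 = 0.25.
P(Traffic=gridlock) = 0.06 + 0.05 + 0.13 + 0.11 + 0.12 = 0.47.
P(Traffic ∈ {heavy, gridlock}) = 0.25 + 0.47 = 0.72; P(Weather=cloudy, Traffic ∈ {heavy, gridlock}) = 0.07 + 0.05 = 0.12.
P(Weather=cloudy | Traffic ∈ {heavy, gridlock}) = 0.12/0.72 = 0.16667.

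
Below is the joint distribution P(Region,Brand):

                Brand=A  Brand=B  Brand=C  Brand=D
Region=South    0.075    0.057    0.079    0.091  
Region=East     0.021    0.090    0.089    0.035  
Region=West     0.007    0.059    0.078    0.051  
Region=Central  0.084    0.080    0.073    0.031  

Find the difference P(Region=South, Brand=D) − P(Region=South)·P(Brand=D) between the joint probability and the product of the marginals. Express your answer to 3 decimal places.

P(Region=South) = 0.075 + 0.057 + 0.079 + 0.091 = 0.302.
P(Brand=D) = 0.091 + 0.035 + 0.051 + 0.031 = 0.208.
P(Region=South, Brand=D) − P(Region=South)P(Brand=D) = 0.091 − 0.302×0.208 = 0.028.

0.028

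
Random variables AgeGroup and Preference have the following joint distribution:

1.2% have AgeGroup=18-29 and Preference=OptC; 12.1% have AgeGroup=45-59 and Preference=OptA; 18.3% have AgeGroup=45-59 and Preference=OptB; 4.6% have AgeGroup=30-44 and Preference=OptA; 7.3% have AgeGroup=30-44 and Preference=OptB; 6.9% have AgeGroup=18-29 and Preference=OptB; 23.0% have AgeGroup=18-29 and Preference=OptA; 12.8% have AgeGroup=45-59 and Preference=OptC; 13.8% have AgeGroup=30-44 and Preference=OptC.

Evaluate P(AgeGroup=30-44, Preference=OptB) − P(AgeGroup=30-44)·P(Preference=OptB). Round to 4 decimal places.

-0.0105

P(AgeGroup=30-44) = 0.046 + 0.073 + 0.138 = 0.257.
P(Preference=OptB) = 0.069 + 0.073 + 0.183 = 0.325.
P(AgeGroup=30-44, Preference=OptB) − P(AgeGroup=30-44)P(Preference=OptB) = 0.073 − 0.257×0.325 = -0.0105.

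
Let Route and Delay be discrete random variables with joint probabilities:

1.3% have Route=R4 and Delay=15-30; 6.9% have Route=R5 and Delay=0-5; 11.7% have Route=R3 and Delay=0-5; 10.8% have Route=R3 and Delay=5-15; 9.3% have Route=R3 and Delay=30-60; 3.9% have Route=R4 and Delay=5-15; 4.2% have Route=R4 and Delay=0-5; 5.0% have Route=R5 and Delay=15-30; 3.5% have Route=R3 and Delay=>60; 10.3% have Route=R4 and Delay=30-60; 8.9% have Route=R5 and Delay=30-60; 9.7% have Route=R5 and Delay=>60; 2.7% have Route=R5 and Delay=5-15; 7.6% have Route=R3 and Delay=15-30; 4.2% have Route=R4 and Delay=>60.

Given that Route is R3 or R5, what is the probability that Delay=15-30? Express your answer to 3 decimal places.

0.166

P(Route=R3) = 0.117 + 0.108 + 0.076 + 0.093 + 0.035 = 0.429.
P(Route=R5) = 0.069 + 0.027 + 0.050 + 0.089 + 0.097 = 0.332.
P(Route ∈ {R3, R5}) = 0.429 + 0.332 = 0.761; P(Delay=15-30, Route ∈ {R3, R5}) = 0.076 + 0.050 = 0.126.
P(Delay=15-30 | Route ∈ {R3, R5}) = 0.126/0.761 = 0.166.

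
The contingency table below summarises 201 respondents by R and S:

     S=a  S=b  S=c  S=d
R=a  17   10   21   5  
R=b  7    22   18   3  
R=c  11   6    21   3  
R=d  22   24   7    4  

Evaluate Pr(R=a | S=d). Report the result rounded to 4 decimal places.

0.3333

Total with S=d: 5 + 3 + 3 + 4 = 15.
P(R=a | S=d) = 5/15 = 0.3333.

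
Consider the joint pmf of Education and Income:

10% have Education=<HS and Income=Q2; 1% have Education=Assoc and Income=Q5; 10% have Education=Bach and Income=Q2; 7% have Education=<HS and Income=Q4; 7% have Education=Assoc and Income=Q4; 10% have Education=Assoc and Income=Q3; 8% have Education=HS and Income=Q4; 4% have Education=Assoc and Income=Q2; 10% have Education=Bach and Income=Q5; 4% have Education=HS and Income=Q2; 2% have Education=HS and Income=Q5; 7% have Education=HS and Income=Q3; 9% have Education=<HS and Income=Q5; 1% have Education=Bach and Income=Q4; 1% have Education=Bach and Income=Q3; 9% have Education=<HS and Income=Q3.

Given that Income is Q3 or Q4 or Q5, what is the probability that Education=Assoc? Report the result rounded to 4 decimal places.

P(Income=Q3) = 0.09 + 0.07 + 0.10 + 0.01 = 0.27.
P(Income=Q4) = 0.07 + 0.08 + 0.07 + 0.01 = 0.23.
P(Income=Q5) = 0.09 + 0.02 + 0.01 + 0.10 = 0.22.
P(Income ∈ {Q3, Q4, Q5}) = 0.27 + 0.23 + 0.22 = 0.72; P(Education=Assoc, Income ∈ {Q3, Q4, Q5}) = 0.10 + 0.07 + 0.01 = 0.18.
P(Education=Assoc | Income ∈ {Q3, Q4, Q5}) = 0.18/0.72 = 0.2500.

0.2500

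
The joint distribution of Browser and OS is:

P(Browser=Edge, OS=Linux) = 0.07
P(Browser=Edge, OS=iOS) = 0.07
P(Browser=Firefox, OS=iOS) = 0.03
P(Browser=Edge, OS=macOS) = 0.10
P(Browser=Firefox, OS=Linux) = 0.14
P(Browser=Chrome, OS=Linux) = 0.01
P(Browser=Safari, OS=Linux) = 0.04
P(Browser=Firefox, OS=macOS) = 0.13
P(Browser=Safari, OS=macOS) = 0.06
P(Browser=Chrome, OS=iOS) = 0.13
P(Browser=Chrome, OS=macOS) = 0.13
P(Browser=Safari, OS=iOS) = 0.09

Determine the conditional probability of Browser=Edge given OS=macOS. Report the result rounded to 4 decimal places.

0.2381

P(OS=macOS) = 0.13 + 0.13 + 0.06 + 0.10 = 0.42.
P(Browser=Edge | OS=macOS) = 0.10/0.42 = 0.2381.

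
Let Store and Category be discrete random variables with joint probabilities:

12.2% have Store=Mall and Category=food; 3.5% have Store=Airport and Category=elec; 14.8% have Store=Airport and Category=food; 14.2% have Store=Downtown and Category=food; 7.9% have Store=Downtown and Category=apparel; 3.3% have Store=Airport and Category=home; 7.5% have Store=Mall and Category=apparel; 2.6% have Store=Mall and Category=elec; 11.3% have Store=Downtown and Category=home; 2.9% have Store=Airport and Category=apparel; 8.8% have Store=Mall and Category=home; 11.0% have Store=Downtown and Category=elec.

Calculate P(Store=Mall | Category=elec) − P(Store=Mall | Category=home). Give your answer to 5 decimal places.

P(Category=elec) = 0.110 + 0.026 + 0.035 = 0.171; P(Store=Mall | Category=elec) = 0.026/0.171 = 0.152047.
P(Category=home) = 0.113 + 0.088 + 0.033 = 0.234; P(Store=Mall | Category=home) = 0.088/0.234 = 0.376068.
Difference = -0.22402.

-0.22402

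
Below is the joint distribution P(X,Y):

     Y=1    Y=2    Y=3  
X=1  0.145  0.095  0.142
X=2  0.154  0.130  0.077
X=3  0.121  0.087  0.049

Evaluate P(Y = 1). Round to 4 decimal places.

0.4200

P(Y=1) = 0.145 + 0.154 + 0.121 = 0.420.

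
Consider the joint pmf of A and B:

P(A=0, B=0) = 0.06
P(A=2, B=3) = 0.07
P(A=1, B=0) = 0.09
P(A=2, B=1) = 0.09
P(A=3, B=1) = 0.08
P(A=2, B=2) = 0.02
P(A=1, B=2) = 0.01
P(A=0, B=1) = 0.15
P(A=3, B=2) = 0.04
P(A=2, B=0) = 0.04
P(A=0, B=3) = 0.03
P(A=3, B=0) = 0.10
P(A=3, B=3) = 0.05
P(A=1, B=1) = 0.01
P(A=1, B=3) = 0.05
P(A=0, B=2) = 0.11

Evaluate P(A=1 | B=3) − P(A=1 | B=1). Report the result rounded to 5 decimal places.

0.21970

P(B=3) = 0.03 + 0.05 + 0.07 + 0.05 = 0.20; P(A=1 | B=3) = 0.05/0.20 = 0.250000.
P(B=1) = 0.15 + 0.01 + 0.09 + 0.08 = 0.33; P(A=1 | B=1) = 0.01/0.33 = 0.030303.
Difference = 0.21970.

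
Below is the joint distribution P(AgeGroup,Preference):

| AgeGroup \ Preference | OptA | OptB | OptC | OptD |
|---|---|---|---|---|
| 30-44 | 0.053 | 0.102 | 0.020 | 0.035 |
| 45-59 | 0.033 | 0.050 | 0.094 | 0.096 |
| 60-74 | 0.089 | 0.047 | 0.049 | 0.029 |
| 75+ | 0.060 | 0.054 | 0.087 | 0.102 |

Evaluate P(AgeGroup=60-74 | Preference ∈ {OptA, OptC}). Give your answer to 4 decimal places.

P(Preference=OptA) = 0.053 + 0.033 + 0.089 + 0.060 = 0.235.
P(Preference=OptC) = 0.020 + 0.094 + 0.049 + 0.087 = 0.250.
P(Preference ∈ {OptA, OptC}) = 0.235 + 0.250 = 0.485; P(AgeGroup=60-74, Preference ∈ {OptA, OptC}) = 0.089 + 0.049 = 0.138.
P(AgeGroup=60-74 | Preference ∈ {OptA, OptC}) = 0.138/0.485 = 0.2845.

0.2845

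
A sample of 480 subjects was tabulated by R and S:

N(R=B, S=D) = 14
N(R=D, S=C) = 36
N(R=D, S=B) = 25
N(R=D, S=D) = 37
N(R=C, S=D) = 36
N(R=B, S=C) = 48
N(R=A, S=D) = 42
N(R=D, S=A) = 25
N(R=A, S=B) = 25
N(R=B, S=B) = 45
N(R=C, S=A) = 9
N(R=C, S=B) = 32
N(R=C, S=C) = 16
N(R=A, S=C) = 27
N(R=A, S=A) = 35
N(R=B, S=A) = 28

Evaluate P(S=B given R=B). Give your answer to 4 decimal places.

Total with R=B: 28 + 45 + 48 + 14 = 135.
P(S=B | R=B) = 45/135 = 0.3333.

0.3333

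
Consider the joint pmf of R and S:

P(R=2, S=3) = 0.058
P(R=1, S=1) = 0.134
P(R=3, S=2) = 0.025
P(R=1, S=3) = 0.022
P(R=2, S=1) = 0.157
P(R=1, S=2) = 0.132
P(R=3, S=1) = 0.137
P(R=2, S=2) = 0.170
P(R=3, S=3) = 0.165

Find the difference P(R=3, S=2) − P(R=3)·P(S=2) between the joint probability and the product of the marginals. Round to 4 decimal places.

P(R=3) = 0.137 + 0.025 + 0.165 = 0.327.
P(S=2) = 0.132 + 0.170 + 0.025 = 0.327.
P(R=3, S=2) − P(R=3)P(S=2) = 0.025 − 0.327×0.327 = -0.0819.

-0.0819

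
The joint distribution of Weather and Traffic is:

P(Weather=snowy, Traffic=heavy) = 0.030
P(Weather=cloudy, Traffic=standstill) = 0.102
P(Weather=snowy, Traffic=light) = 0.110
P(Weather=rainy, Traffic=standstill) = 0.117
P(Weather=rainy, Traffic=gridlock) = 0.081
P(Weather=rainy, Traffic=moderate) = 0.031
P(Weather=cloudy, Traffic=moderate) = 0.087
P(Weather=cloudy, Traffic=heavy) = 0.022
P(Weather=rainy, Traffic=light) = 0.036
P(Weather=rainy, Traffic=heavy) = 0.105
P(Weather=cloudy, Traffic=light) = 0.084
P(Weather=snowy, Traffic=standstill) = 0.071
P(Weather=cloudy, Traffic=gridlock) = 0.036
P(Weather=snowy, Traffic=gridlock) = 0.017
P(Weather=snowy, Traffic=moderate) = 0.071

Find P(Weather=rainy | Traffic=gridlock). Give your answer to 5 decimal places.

P(Traffic=gridlock) = 0.036 + 0.081 + 0.017 = 0.134.
P(Weather=rainy | Traffic=gridlock) = 0.081/0.134 = 0.60448.

0.60448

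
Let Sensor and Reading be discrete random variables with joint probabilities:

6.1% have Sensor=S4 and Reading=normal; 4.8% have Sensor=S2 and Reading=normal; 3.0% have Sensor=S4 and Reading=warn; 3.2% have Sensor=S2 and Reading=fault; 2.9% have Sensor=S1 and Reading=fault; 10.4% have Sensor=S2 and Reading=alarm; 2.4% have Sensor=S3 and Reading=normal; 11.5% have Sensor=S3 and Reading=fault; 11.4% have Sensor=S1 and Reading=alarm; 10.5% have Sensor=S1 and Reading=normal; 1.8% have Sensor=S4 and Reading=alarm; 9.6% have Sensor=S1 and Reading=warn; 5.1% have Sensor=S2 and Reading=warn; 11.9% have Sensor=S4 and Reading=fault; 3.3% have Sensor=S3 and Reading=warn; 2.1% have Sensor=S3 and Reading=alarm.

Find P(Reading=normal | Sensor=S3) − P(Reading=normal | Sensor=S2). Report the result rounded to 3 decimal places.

-0.080

P(Sensor=S3) = 0.024 + 0.033 + 0.021 + 0.115 = 0.193; P(Reading=normal | Sensor=S3) = 0.024/0.193 = 0.1244.
P(Sensor=S2) = 0.048 + 0.051 + 0.104 + 0.032 = 0.235; P(Reading=normal | Sensor=S2) = 0.048/0.235 = 0.2043.
Difference = -0.080.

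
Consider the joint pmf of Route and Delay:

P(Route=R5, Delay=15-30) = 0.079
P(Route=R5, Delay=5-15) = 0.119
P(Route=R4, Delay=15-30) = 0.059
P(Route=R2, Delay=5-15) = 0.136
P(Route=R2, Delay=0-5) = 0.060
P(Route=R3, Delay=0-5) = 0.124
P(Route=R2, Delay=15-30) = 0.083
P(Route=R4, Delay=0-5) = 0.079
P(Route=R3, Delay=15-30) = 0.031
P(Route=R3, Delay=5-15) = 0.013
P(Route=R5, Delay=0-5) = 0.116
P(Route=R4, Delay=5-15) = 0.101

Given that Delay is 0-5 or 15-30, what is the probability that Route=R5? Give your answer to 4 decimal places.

P(Delay=0-5) = 0.060 + 0.124 + 0.079 + 0.116 = 0.379.
P(Delay=15-30) = 0.083 + 0.031 + 0.059 + 0.079 = 0.252.
P(Delay ∈ {0-5, 15-30}) = 0.379 + 0.252 = 0.631; P(Route=R5, Delay ∈ {0-5, 15-30}) = 0.116 + 0.079 = 0.195.
P(Route=R5 | Delay ∈ {0-5, 15-30}) = 0.195/0.631 = 0.3090.

0.3090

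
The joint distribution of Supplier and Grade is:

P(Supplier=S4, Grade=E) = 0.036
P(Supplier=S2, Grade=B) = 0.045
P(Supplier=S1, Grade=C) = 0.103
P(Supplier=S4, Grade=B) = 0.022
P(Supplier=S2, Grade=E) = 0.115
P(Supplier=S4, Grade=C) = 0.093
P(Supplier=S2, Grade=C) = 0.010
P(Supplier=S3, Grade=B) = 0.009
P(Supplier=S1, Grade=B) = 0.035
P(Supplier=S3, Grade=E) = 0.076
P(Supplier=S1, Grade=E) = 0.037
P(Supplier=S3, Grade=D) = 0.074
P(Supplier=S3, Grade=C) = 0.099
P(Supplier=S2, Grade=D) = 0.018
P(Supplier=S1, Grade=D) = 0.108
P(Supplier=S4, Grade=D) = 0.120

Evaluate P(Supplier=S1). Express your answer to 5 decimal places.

0.28300

P(Supplier=S1) = 0.035 + 0.103 + 0.108 + 0.037 = 0.283.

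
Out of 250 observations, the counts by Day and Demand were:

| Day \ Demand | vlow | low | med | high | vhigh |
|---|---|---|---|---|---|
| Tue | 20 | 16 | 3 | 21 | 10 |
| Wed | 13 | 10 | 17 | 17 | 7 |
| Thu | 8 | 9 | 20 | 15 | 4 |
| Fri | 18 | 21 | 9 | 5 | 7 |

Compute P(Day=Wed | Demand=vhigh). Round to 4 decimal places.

0.2500

Total with Demand=vhigh: 10 + 7 + 4 + 7 = 28.
P(Day=Wed | Demand=vhigh) = 7/28 = 0.2500.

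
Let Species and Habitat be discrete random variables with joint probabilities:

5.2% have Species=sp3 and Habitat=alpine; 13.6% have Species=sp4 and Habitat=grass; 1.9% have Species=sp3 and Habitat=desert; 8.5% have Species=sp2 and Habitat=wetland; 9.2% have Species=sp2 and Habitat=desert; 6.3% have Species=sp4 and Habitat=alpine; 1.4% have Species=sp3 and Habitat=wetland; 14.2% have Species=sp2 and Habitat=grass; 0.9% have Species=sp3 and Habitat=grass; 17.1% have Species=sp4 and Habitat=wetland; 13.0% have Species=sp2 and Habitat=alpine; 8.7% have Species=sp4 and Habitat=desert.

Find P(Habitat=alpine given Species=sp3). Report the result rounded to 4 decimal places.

0.5532

P(Species=sp3) = 0.009 + 0.014 + 0.019 + 0.052 = 0.094.
P(Habitat=alpine | Species=sp3) = 0.052/0.094 = 0.5532.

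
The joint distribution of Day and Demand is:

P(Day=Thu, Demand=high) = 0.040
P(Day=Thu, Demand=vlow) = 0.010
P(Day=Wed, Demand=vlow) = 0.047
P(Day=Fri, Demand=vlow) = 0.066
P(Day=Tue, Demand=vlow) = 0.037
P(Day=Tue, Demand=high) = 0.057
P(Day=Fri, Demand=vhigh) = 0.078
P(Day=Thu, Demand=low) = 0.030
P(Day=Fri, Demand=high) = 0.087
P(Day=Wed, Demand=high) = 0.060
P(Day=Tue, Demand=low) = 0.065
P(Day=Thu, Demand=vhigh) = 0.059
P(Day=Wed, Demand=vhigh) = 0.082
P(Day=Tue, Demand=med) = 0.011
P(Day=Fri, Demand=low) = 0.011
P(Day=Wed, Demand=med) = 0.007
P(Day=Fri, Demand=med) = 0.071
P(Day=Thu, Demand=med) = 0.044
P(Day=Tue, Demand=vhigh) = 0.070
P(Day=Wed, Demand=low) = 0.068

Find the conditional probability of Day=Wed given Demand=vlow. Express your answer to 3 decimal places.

P(Demand=vlow) = 0.037 + 0.047 + 0.010 + 0.066 = 0.160.
P(Day=Wed | Demand=vlow) = 0.047/0.160 = 0.294.

0.294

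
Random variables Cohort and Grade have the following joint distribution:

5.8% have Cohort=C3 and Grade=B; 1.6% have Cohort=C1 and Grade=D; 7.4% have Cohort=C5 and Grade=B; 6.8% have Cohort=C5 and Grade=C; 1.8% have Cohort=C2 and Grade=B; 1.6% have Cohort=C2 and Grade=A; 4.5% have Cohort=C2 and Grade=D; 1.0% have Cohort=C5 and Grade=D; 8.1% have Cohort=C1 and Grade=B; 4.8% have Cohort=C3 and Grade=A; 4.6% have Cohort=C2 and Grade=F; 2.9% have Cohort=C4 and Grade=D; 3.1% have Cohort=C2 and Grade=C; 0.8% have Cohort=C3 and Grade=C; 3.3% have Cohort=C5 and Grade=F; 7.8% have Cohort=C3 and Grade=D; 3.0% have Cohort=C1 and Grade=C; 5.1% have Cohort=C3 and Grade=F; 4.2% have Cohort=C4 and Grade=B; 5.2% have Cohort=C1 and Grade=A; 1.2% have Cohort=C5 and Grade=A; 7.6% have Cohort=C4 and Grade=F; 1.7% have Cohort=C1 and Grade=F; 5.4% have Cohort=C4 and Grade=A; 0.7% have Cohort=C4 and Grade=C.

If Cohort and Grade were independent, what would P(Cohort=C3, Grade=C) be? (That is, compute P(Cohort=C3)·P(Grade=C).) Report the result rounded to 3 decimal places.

0.035

P(Cohort=C3) = 0.048 + 0.058 + 0.008 + 0.078 + 0.051 = 0.243.
P(Grade=C) = 0.030 + 0.031 + 0.008 + 0.007 + 0.068 = 0.144.
Product: 0.243 × 0.144 = 0.035.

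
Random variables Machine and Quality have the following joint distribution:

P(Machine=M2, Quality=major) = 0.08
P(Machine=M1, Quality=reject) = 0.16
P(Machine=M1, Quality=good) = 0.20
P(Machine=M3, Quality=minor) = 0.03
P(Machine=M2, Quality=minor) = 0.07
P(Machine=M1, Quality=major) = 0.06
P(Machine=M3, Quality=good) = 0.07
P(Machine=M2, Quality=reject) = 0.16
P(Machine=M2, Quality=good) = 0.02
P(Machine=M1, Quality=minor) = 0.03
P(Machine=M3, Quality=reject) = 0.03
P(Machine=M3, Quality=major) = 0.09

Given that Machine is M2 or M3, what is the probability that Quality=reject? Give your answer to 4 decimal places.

0.3455

P(Machine=M2) = 0.02 + 0.07 + 0.08 + 0.16 = 0.33.
P(Machine=M3) = 0.07 + 0.03 + 0.09 + 0.03 = 0.22.
P(Machine ∈ {M2, M3}) = 0.33 + 0.22 = 0.55; P(Quality=reject, Machine ∈ {M2, M3}) = 0.16 + 0.03 = 0.19.
P(Quality=reject | Machine ∈ {M2, M3}) = 0.19/0.55 = 0.3455.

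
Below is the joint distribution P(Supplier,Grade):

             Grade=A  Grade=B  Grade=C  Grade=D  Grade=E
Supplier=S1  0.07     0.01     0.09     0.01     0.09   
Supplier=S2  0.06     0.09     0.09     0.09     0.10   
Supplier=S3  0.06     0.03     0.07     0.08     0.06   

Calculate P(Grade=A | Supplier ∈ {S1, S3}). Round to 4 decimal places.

0.2281

P(Supplier=S1) = 0.07 + 0.01 + 0.09 + 0.01 + 0.09 = 0.27.
P(Supplier=S3) = 0.06 + 0.03 + 0.07 + 0.08 + 0.06 = 0.30.
P(Supplier ∈ {S1, S3}) = 0.27 + 0.30 = 0.57; P(Grade=A, Supplier ∈ {S1, S3}) = 0.07 + 0.06 = 0.13.
P(Grade=A | Supplier ∈ {S1, S3}) = 0.13/0.57 = 0.2281.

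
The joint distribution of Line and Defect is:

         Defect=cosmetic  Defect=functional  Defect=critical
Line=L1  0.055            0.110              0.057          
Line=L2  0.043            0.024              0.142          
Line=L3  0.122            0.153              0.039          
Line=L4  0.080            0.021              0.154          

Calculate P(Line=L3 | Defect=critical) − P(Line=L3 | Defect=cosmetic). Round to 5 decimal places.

-0.30718

P(Defect=critical) = 0.057 + 0.142 + 0.039 + 0.154 = 0.392; P(Line=L3 | Defect=critical) = 0.039/0.392 = 0.099490.
P(Defect=cosmetic) = 0.055 + 0.043 + 0.122 + 0.080 = 0.300; P(Line=L3 | Defect=cosmetic) = 0.122/0.300 = 0.406667.
Difference = -0.30718.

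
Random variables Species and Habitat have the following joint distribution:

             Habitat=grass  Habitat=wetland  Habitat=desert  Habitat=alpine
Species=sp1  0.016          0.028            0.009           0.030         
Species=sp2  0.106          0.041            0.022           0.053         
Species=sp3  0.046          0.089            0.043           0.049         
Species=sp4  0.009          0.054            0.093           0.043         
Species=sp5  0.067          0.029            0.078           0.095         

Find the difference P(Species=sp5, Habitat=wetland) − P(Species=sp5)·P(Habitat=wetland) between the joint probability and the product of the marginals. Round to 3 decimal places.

P(Species=sp5) = 0.067 + 0.029 + 0.078 + 0.095 = 0.269.
P(Habitat=wetland) = 0.028 + 0.041 + 0.089 + 0.054 + 0.029 = 0.241.
P(Species=sp5, Habitat=wetland) − P(Species=sp5)P(Habitat=wetland) = 0.029 − 0.269×0.241 = -0.036.

-0.036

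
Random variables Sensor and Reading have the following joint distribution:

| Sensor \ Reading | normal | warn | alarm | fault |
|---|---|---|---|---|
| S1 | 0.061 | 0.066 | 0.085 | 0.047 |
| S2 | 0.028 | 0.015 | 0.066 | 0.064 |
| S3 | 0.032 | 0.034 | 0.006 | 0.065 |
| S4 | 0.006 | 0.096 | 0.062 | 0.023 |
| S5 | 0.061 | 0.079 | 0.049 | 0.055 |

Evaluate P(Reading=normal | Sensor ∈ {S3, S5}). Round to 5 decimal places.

0.24409

P(Sensor=S3) = 0.032 + 0.034 + 0.006 + 0.065 = 0.137.
P(Sensor=S5) = 0.061 + 0.079 + 0.049 + 0.055 = 0.244.
P(Sensor ∈ {S3, S5}) = 0.137 + 0.244 = 0.381; P(Reading=normal, Sensor ∈ {S3, S5}) = 0.032 + 0.061 = 0.093.
P(Reading=normal | Sensor ∈ {S3, S5}) = 0.093/0.381 = 0.24409.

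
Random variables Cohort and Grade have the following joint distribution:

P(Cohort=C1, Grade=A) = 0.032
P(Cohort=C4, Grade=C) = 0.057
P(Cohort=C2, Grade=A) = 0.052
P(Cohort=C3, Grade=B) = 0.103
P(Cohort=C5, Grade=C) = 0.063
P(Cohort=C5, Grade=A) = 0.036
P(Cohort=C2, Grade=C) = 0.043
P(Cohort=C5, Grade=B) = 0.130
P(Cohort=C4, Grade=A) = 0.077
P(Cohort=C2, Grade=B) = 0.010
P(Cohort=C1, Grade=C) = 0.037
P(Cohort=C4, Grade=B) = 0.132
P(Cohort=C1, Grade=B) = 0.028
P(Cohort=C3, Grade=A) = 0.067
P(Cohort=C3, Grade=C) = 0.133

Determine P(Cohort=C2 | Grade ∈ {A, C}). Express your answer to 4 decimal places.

0.1591

P(Grade=A) = 0.032 + 0.052 + 0.067 + 0.077 + 0.036 = 0.264.
P(Grade=C) = 0.037 + 0.043 + 0.133 + 0.057 + 0.063 = 0.333.
P(Grade ∈ {A, C}) = 0.264 + 0.333 = 0.597; P(Cohort=C2, Grade ∈ {A, C}) = 0.052 + 0.043 = 0.095.
P(Cohort=C2 | Grade ∈ {A, C}) = 0.095/0.597 = 0.1591.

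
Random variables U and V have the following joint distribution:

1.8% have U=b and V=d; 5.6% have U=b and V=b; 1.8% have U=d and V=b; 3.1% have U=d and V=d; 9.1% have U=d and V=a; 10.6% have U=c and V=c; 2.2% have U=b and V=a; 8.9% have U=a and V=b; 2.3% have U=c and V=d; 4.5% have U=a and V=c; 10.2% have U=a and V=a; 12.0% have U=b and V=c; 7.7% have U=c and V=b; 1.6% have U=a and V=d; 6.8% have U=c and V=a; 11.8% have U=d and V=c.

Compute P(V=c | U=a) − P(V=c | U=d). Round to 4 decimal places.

-0.2788

P(U=a) = 0.102 + 0.089 + 0.045 + 0.016 = 0.252; P(V=c | U=a) = 0.045/0.252 = 0.17857.
P(U=d) = 0.091 + 0.018 + 0.118 + 0.031 = 0.258; P(V=c | U=d) = 0.118/0.258 = 0.45736.
Difference = -0.2788.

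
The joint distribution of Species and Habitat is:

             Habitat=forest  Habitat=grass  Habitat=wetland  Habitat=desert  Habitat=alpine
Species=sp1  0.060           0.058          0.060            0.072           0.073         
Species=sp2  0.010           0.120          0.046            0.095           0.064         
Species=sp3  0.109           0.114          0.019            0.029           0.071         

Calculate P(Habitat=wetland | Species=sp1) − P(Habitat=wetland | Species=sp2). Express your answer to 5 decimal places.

0.04845

P(Species=sp1) = 0.060 + 0.058 + 0.060 + 0.072 + 0.073 = 0.323; P(Habitat=wetland | Species=sp1) = 0.060/0.323 = 0.185759.
P(Species=sp2) = 0.010 + 0.120 + 0.046 + 0.095 + 0.064 = 0.335; P(Habitat=wetland | Species=sp2) = 0.046/0.335 = 0.137313.
Difference = 0.04845.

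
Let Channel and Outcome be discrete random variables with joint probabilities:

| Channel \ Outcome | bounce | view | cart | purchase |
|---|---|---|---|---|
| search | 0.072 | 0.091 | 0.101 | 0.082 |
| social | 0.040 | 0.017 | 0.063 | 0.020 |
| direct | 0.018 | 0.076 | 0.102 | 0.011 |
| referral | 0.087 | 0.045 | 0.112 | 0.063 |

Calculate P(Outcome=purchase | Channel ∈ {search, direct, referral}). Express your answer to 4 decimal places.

P(Channel=search) = 0.072 + 0.091 + 0.101 + 0.082 = 0.346.
P(Channel=direct) = 0.018 + 0.076 + 0.102 + 0.011 = 0.207.
P(Channel=referral) = 0.087 + 0.045 + 0.112 + 0.063 = 0.307.
P(Channel ∈ {search, direct, referral}) = 0.346 + 0.207 + 0.307 = 0.860; P(Outcome=purchase, Channel ∈ {search, direct, referral}) = 0.082 + 0.011 + 0.063 = 0.156.
P(Outcome=purchase | Channel ∈ {search, direct, referral}) = 0.156/0.860 = 0.1814.

0.1814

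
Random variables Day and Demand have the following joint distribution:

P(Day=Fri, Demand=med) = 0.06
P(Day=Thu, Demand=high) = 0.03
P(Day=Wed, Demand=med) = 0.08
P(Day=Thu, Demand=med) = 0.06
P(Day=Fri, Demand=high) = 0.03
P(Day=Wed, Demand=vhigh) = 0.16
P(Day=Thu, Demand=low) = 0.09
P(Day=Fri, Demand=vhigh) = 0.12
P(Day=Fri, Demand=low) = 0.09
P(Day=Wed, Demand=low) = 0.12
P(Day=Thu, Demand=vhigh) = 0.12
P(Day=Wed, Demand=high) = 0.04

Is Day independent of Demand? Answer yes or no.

yes

Every cell satisfies P(Day,Demand) = P(Day)·P(Demand). For instance P(Day=Wed) = 0.40, P(Demand=low) = 0.30, and 0.40×0.30 = 0.12 matches the joint entry. So Day and Demand are independent.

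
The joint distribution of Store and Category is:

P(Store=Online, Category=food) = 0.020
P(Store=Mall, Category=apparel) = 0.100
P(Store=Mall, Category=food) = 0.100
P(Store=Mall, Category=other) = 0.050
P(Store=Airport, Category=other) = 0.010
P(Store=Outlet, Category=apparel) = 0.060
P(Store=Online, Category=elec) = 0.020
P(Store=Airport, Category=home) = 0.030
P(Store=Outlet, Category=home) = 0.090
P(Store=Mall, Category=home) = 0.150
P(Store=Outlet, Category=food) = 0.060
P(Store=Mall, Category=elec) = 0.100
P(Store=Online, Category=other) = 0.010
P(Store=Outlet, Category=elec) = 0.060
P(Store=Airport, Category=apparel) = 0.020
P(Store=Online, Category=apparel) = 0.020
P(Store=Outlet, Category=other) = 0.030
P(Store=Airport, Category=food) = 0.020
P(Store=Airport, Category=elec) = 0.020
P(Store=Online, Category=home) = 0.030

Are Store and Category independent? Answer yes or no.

Every cell satisfies P(Store,Category) = P(Store)·P(Category). For instance P(Store=Online) = 0.100, P(Category=elec) = 0.200, and 0.100×0.200 = 0.020 matches the joint entry. So Store and Category are independent.

yes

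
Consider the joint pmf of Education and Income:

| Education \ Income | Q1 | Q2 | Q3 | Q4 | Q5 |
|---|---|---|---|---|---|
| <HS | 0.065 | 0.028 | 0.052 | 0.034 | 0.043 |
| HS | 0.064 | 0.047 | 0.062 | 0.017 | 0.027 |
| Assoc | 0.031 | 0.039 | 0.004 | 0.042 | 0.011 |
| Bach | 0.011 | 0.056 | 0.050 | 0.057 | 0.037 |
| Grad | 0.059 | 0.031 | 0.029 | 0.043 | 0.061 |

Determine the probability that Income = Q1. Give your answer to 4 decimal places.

P(Income=Q1) = 0.065 + 0.064 + 0.031 + 0.011 + 0.059 = 0.230.

0.2300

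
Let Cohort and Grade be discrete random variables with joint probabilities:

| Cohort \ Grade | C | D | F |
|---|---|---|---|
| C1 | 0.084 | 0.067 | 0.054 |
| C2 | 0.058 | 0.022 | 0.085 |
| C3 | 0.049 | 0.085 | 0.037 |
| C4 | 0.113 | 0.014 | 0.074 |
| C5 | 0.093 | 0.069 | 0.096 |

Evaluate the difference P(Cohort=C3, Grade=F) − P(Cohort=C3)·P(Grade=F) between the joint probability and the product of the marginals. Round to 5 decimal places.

P(Cohort=C3) = 0.049 + 0.085 + 0.037 = 0.171.
P(Grade=F) = 0.054 + 0.085 + 0.037 + 0.074 + 0.096 = 0.346.
P(Cohort=C3, Grade=F) − P(Cohort=C3)P(Grade=F) = 0.037 − 0.171×0.346 = -0.02217.

-0.02217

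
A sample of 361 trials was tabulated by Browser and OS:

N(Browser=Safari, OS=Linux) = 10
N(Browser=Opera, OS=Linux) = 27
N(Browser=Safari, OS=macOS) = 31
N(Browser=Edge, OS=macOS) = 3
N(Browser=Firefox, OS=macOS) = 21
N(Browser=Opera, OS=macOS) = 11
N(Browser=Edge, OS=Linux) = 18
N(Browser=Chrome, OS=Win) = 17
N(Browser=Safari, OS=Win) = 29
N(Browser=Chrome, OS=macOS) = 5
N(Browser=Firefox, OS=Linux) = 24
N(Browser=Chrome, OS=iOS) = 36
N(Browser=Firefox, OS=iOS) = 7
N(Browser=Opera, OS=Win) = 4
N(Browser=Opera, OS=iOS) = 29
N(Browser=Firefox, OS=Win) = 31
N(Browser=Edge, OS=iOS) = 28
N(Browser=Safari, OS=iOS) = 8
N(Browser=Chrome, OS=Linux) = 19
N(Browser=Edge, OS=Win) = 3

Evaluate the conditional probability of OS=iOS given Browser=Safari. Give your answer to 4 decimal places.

0.1026

Total with Browser=Safari: 29 + 31 + 10 + 8 = 78.
P(OS=iOS | Browser=Safari) = 8/78 = 0.1026.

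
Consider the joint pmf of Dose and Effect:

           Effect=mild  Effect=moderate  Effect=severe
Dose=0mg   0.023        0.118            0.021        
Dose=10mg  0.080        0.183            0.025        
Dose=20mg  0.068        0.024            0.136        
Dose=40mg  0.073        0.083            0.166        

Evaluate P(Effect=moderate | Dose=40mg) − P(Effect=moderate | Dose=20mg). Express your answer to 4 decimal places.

P(Dose=40mg) = 0.073 + 0.083 + 0.166 = 0.322; P(Effect=moderate | Dose=40mg) = 0.083/0.322 = 0.25776.
P(Dose=20mg) = 0.068 + 0.024 + 0.136 = 0.228; P(Effect=moderate | Dose=20mg) = 0.024/0.228 = 0.10526.
Difference = 0.1525.

0.1525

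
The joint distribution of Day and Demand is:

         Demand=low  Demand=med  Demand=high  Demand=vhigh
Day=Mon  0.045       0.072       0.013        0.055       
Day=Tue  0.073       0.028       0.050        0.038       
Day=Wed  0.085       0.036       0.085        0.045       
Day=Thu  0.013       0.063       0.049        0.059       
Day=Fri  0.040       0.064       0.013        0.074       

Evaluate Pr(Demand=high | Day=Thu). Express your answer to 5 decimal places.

0.26630

P(Day=Thu) = 0.013 + 0.063 + 0.049 + 0.059 = 0.184.
P(Demand=high | Day=Thu) = 0.049/0.184 = 0.26630.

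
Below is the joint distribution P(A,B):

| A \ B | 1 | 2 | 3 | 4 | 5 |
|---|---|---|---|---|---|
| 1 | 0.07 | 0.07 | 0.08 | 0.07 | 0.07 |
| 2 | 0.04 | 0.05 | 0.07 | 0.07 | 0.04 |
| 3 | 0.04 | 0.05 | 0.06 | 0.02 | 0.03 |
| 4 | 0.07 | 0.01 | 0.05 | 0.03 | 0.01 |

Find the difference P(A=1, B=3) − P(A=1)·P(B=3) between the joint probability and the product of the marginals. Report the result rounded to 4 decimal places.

P(A=1) = 0.07 + 0.07 + 0.08 + 0.07 + 0.07 = 0.36.
P(B=3) = 0.08 + 0.07 + 0.06 + 0.05 = 0.26.
P(A=1, B=3) − P(A=1)P(B=3) = 0.08 − 0.36×0.26 = -0.0136.

-0.0136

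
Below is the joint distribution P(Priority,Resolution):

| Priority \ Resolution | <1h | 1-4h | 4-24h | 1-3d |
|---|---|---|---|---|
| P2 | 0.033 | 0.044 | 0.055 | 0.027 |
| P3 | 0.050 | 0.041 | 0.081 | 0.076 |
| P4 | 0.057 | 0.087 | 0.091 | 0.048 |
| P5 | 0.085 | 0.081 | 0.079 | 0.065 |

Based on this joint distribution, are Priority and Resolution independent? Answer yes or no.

P(Priority=P3) = 0.248 and P(Resolution=1-3d) = 0.216, so their product is 0.05357, but P(Priority=P3, Resolution=1-3d) = 0.076. Since these differ, Priority and Resolution are not independent.

no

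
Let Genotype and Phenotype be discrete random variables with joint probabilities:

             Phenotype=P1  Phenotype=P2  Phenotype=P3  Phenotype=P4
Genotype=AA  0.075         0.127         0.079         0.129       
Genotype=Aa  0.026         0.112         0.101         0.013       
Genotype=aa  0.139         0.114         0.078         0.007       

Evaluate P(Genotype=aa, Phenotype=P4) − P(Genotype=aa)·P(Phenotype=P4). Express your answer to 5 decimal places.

-0.04336

P(Genotype=aa) = 0.139 + 0.114 + 0.078 + 0.007 = 0.338.
P(Phenotype=P4) = 0.129 + 0.013 + 0.007 = 0.149.
P(Genotype=aa, Phenotype=P4) − P(Genotype=aa)P(Phenotype=P4) = 0.007 − 0.338×0.149 = -0.04336.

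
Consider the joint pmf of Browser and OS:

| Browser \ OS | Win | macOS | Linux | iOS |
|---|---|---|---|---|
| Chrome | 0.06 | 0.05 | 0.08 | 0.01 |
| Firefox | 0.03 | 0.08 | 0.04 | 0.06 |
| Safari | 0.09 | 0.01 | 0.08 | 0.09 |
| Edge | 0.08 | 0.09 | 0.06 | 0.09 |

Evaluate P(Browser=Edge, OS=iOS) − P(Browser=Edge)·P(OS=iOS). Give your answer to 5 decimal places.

0.01000

P(Browser=Edge) = 0.08 + 0.09 + 0.06 + 0.09 = 0.32.
P(OS=iOS) = 0.01 + 0.06 + 0.09 + 0.09 = 0.25.
P(Browser=Edge, OS=iOS) − P(Browser=Edge)P(OS=iOS) = 0.09 − 0.32×0.25 = 0.01000.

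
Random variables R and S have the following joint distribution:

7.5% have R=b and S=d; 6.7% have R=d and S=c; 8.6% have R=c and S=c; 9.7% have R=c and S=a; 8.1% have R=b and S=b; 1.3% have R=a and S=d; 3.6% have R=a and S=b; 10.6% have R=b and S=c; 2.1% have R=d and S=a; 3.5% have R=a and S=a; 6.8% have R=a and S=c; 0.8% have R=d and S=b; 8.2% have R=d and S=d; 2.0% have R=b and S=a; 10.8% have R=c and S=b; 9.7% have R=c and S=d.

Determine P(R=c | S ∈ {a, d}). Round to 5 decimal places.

0.44091

P(S=a) = 0.035 + 0.020 + 0.097 + 0.021 = 0.173.
P(S=d) = 0.013 + 0.075 + 0.097 + 0.082 = 0.267.
P(S ∈ {a, d}) = 0.173 + 0.267 = 0.440; P(R=c, S ∈ {a, d}) = 0.097 + 0.097 = 0.194.
P(R=c | S ∈ {a, d}) = 0.194/0.440 = 0.44091.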